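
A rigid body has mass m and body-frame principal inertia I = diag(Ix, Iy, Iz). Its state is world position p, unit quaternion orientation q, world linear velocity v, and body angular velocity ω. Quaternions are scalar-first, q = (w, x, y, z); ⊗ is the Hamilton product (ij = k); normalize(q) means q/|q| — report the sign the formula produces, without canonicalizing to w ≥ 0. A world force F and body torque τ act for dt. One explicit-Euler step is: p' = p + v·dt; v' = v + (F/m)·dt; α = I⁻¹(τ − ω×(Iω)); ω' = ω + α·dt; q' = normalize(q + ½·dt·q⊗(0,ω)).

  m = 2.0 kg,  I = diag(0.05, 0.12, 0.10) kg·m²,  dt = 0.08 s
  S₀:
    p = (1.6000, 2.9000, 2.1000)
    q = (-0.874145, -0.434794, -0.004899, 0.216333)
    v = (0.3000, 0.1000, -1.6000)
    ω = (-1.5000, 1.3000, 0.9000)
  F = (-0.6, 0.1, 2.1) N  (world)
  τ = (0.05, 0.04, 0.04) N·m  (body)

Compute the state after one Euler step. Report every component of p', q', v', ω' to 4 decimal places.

α = I⁻¹(τ − ω×Iω) = (1.4680, -0.2292, 1.7650)
ω' = ω + α·dt = (-1.3826, 1.2817, 1.0412)
Hamilton product q⊗(0,ω) = (-0.8405220, 1.0255755, -1.0695734, -1.3593112)
updated quaternion q' = (-0.9043, -0.3923, -0.0475, 0.1613)
p + v·dt = (1.6240, 2.9080, 1.9720)
v' = v + a·dt = (0.2760, 0.1040, -1.5160)

p' = (1.6240, 2.9080, 1.9720)
q' = (-0.9043, -0.3923, -0.0475, 0.1613)
v' = (0.2760, 0.1040, -1.5160)
ω' = (-1.3826, 1.2817, 1.0412)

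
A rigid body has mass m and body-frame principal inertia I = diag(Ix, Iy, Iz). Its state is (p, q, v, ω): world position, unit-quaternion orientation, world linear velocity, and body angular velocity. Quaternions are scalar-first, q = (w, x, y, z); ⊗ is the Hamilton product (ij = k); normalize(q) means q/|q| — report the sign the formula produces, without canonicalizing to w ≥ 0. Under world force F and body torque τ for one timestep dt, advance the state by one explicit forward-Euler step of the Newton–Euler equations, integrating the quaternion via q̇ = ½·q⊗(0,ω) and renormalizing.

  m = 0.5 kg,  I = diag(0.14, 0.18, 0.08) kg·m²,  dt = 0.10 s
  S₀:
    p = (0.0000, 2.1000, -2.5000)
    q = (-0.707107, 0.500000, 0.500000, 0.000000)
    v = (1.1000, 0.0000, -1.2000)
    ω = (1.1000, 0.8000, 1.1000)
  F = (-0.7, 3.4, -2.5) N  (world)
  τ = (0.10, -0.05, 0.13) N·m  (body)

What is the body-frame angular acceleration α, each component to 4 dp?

α = (1.3429, -0.6811, 1.1850)

ω×(Iω) gyroscopic = (-0.0880, 0.0726, 0.0352)
α = I⁻¹(τ − ω×Iω) = (1.3429, -0.6811, 1.1850)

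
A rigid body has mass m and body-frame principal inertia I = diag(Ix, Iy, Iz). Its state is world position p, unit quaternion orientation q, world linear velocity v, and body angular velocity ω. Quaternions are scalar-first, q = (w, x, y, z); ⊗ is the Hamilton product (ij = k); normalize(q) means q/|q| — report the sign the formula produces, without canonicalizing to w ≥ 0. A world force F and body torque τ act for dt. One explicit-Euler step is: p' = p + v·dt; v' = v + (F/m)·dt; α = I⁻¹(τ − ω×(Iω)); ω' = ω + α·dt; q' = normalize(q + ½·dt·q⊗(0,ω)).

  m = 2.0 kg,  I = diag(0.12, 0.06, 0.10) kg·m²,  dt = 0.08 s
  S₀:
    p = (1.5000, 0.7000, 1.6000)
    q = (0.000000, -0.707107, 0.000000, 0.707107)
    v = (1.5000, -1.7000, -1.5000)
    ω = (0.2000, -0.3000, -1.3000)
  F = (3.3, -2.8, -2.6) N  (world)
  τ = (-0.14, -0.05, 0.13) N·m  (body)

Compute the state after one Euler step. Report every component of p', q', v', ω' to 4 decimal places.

gyro term ω×Iω = (0.0156, -0.0052, 0.0036)
α = I⁻¹(τ − ω×Iω) = (-1.2967, -0.7467, 1.2640)
new body rate ω' = (0.0963, -0.3597, -1.1989)
2q̇ = q⊗(0,ω) = (1.0606605, 0.2121321, -0.7778177, 0.2121321)
q' = normalize(q + ½dt·q⊗(0,ω)) = (0.0424, -0.6976, -0.0311, 0.7146)
a = (1.6500, -1.4000, -1.3000)
p' = p + v·dt = (1.6200, 0.5640, 1.4800)
v' = v + a·dt = (1.6320, -1.8120, -1.6040)

p' = (1.6200, 0.5640, 1.4800)
q' = (0.0424, -0.6976, -0.0311, 0.7146)
v' = (1.6320, -1.8120, -1.6040)
ω' = (0.0963, -0.3597, -1.1989)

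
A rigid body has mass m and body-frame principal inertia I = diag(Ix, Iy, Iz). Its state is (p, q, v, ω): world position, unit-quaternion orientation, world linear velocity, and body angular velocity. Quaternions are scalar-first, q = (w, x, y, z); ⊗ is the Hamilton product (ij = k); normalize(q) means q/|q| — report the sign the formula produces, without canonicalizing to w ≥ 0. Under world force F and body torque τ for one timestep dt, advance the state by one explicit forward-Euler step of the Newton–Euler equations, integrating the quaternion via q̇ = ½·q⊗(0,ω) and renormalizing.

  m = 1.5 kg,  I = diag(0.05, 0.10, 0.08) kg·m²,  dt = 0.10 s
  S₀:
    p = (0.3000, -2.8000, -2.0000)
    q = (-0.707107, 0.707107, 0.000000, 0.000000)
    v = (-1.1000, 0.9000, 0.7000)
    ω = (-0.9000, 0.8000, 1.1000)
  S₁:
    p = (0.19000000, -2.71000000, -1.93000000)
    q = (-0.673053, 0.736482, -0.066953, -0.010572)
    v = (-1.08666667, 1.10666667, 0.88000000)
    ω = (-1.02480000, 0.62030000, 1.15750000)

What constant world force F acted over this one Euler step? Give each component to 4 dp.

F = (0.2000, 3.1000, 2.7000)

v₁ − v₀ = (0.01333333, 0.20666667, 0.18000000)
applied force F = (0.2000, 3.1000, 2.7000)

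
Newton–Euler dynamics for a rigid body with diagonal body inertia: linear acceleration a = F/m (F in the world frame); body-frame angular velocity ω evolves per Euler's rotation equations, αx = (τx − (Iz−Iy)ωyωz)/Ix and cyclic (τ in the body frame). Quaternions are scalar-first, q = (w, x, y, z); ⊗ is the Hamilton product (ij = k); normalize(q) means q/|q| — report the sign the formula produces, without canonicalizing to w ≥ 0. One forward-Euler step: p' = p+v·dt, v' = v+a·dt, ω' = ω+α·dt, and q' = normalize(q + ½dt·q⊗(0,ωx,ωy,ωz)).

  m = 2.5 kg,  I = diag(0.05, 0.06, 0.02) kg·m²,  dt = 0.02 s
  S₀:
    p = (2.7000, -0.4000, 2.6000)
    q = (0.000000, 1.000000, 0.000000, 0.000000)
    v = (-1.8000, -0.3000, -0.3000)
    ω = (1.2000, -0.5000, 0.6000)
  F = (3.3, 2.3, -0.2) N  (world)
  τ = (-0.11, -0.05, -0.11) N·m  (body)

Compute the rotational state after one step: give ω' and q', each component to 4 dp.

gyro term ω×Iω = (0.0120, 0.0216, -0.0060)
angular accel α = (-2.4400, -1.1933, -5.2000)
ω' = ω + α·dt = (1.1512, -0.5239, 0.4960)
q⊗(0,ω) = (-1.2000000, 0.0000000, -0.6000000, -0.5000000)
q' = normalize(q + ½dt·q⊗(0,ω)) = (-0.0120, 0.9999, -0.0060, -0.0050)

ω' = (1.1512, -0.5239, 0.4960)
q' = (-0.0120, 0.9999, -0.0060, -0.0050)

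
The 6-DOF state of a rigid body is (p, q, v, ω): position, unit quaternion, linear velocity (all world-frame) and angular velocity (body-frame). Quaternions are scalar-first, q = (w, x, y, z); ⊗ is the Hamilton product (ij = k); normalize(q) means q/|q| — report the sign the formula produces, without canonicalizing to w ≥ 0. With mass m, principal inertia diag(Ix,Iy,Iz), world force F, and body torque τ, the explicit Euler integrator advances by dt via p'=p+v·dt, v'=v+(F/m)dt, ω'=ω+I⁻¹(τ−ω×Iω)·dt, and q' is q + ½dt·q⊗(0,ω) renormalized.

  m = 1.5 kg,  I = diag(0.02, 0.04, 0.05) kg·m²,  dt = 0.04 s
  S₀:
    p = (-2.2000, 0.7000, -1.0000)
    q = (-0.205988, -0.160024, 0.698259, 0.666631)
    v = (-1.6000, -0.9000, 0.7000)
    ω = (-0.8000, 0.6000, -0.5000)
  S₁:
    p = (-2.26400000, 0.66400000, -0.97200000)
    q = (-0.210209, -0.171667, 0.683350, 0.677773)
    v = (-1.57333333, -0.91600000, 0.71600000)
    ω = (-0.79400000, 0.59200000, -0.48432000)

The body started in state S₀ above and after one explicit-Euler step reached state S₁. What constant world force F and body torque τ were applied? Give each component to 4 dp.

ω₁ − ω₀ = (0.00600000, -0.00800000, 0.01568000)
precession coupling = (-0.0030, -0.0120, -0.0096)
τ = I·(Δω/dt) + ω₀×(Iω₀) = (0.0000, -0.0200, 0.0100)
velocity change Δv = (0.02666667, -0.01600000, 0.01600000)
F = m·Δv/dt = (1.0000, -0.6000, 0.6000)

F = (1.0000, -0.6000, 0.6000)
τ = (0.0000, -0.0200, 0.0100)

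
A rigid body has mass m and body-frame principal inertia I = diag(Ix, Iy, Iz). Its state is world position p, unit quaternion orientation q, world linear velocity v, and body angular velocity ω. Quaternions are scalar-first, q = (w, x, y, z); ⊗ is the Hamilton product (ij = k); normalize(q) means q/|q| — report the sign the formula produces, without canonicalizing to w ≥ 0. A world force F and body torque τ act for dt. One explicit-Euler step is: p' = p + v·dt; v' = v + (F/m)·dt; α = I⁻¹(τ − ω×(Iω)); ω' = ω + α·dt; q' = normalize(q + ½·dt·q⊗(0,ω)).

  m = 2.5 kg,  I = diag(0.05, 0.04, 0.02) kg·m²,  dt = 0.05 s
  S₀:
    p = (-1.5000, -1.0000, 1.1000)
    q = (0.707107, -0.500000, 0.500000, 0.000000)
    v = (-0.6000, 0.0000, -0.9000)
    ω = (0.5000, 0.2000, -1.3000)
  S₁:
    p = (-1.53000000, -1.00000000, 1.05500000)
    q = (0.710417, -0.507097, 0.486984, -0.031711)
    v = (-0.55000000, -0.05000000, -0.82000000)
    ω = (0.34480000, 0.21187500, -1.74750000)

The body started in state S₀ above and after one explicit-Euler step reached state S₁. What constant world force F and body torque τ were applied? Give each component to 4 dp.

F = (2.5000, -2.5000, 4.0000)
τ = (-0.1500, -0.0100, -0.1800)

velocity change Δv = (0.05000000, -0.05000000, 0.08000000)
F = m·Δv/dt = (2.5000, -2.5000, 4.0000)
ω₁ − ω₀ = (-0.15520000, 0.01187500, -0.44750000)
τ = I·(Δω/dt) + ω₀×(Iω₀) = (-0.1500, -0.0100, -0.1800)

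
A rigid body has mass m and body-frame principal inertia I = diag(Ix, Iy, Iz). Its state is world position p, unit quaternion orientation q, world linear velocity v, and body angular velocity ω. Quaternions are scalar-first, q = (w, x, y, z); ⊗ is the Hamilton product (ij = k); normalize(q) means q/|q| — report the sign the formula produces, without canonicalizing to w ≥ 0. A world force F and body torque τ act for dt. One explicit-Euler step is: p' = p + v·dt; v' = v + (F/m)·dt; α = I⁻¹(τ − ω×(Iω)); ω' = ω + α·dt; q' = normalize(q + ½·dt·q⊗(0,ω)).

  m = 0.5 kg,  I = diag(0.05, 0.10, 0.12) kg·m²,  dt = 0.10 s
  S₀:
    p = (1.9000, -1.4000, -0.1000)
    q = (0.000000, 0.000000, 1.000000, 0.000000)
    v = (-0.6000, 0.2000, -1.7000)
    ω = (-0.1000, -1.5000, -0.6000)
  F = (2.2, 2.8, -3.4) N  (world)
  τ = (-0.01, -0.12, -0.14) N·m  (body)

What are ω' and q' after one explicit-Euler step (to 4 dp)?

gyro term ω×Iω = (0.0180, -0.0042, 0.0075)
(τ − ω×Iω)/I = (-0.5600, -1.1580, -1.2292)
new body rate ω' = (-0.1560, -1.6158, -0.7229)
q⊗(0,ω) = (1.5000000, -0.6000000, 0.0000000, 0.1000000)
q' = normalize(q + ½dt·q⊗(0,ω)) = (0.0748, -0.0299, 0.9967, 0.0050)

ω' = (-0.1560, -1.6158, -0.7229)
q' = (0.0748, -0.0299, 0.9967, 0.0050)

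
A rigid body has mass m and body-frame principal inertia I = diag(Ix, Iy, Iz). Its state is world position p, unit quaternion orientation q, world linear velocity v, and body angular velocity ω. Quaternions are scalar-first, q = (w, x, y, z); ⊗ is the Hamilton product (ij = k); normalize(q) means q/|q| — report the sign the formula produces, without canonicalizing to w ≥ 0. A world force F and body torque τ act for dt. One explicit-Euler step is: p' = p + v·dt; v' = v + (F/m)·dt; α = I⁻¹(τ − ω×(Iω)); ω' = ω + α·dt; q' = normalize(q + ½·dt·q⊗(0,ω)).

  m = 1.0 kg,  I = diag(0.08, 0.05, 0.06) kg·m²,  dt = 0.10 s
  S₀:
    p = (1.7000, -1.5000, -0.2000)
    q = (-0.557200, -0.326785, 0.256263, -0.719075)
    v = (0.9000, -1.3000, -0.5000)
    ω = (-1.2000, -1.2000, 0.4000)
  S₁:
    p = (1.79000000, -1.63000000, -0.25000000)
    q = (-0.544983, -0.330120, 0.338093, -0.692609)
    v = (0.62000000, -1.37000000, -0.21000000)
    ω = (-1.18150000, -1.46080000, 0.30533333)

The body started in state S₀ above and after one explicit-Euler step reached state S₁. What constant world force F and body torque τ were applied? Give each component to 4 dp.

rate change Δω = (0.01850000, -0.26080000, -0.09466667)
gyro term ω₀×Iω₀ = (-0.0048, -0.0096, -0.0432)
I·α + gyro = (0.0100, -0.1400, -0.1000)
Δv = v₁−v₀ = (-0.28000000, -0.07000000, 0.29000000)
F = m·Δv/dt = (-2.8000, -0.7000, 2.9000)

F = (-2.8000, -0.7000, 2.9000)
τ = (0.0100, -0.1400, -0.1000)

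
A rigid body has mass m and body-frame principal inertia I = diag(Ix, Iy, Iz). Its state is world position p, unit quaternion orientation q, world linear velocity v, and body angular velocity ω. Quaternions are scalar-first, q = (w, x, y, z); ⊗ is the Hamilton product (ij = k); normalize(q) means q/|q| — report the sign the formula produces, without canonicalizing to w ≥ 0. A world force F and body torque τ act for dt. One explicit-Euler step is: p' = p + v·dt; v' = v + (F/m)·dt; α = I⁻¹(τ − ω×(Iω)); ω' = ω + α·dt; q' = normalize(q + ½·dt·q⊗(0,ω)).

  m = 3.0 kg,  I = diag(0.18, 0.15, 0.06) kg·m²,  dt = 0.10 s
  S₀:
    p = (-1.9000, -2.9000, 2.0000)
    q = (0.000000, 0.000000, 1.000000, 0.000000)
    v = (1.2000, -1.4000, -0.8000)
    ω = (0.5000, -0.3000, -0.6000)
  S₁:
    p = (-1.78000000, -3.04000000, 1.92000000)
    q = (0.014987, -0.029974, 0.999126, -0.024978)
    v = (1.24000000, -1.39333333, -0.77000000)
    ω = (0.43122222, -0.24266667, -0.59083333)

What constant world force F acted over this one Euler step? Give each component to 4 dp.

F = (1.2000, 0.2000, 0.9000)

Δv = v₁−v₀ = (0.04000000, 0.00666667, 0.03000000)
applied force F = (1.2000, 0.2000, 0.9000)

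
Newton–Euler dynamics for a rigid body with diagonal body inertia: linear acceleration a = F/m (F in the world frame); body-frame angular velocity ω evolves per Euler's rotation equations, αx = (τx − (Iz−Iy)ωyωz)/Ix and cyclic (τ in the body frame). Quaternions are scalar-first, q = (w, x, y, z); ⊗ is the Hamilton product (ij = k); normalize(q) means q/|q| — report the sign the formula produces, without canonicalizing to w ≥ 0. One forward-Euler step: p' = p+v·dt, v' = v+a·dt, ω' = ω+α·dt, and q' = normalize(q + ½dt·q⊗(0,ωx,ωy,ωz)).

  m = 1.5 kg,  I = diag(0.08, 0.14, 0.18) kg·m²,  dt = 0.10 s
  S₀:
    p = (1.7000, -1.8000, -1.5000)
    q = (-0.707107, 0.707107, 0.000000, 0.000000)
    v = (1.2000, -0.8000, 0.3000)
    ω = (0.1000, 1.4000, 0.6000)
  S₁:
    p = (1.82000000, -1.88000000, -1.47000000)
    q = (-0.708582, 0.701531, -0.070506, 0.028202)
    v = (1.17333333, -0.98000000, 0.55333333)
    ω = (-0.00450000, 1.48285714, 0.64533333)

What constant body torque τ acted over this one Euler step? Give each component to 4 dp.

rate change Δω = (-0.10450000, 0.08285714, 0.04533333)
I·α + gyro = (-0.0500, 0.1100, 0.0900)

τ = (-0.0500, 0.1100, 0.0900)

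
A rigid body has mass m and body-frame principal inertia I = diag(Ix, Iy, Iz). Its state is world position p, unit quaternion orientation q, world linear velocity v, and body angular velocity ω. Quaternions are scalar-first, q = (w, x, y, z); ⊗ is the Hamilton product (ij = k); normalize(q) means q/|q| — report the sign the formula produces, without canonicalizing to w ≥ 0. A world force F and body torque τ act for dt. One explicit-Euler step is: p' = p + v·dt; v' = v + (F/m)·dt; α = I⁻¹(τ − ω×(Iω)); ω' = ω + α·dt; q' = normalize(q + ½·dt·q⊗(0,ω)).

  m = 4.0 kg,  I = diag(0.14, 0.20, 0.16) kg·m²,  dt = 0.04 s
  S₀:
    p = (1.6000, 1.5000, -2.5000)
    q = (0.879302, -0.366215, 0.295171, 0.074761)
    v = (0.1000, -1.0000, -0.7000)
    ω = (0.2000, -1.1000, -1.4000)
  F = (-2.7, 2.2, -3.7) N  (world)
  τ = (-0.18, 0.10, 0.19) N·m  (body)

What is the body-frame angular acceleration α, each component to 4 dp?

α = (-0.8457, 0.4720, 1.2700)

ω×(Iω) gyroscopic = (-0.0616, 0.0056, -0.0132)
(τ − ω×Iω)/I = (-0.8457, 0.4720, 1.2700)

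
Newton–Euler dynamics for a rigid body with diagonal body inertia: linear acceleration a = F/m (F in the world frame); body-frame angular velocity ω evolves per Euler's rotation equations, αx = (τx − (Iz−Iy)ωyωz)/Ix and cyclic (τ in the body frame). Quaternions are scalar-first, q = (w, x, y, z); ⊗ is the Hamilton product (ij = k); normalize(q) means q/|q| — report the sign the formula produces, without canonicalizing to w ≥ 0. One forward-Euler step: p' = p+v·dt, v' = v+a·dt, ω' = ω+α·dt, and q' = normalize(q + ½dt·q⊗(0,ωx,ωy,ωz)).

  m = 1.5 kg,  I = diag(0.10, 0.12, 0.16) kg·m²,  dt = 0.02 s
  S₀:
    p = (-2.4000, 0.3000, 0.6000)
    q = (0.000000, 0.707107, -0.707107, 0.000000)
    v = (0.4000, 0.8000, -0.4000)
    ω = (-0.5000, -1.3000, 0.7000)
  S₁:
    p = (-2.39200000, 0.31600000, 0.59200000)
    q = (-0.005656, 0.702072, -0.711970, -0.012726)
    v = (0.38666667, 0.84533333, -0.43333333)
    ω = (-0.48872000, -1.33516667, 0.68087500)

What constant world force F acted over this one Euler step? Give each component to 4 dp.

v₁ − v₀ = (-0.01333333, 0.04533333, -0.03333333)
F = m·Δv/dt = (-1.0000, 3.4000, -2.5000)

F = (-1.0000, 3.4000, -2.5000)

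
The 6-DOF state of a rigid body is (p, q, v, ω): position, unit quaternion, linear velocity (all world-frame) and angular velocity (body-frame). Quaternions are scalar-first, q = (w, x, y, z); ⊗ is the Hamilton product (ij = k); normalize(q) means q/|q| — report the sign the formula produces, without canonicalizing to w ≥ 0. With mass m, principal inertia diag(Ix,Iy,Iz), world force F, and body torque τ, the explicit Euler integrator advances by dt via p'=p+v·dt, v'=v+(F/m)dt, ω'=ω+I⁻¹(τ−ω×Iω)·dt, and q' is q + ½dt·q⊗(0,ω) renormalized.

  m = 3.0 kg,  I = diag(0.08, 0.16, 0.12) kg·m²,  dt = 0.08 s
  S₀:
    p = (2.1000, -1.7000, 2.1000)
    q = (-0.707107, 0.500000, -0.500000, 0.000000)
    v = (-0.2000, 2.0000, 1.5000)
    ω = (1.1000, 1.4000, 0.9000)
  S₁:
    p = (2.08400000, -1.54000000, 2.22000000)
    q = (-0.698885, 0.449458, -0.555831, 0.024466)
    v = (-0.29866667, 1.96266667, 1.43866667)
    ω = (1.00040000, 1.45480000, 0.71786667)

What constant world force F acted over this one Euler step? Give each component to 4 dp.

F = (-3.7000, -1.4000, -2.3000)

v₁ − v₀ = (-0.09866667, -0.03733333, -0.06133333)
F = m·Δv/dt = (-3.7000, -1.4000, -2.3000)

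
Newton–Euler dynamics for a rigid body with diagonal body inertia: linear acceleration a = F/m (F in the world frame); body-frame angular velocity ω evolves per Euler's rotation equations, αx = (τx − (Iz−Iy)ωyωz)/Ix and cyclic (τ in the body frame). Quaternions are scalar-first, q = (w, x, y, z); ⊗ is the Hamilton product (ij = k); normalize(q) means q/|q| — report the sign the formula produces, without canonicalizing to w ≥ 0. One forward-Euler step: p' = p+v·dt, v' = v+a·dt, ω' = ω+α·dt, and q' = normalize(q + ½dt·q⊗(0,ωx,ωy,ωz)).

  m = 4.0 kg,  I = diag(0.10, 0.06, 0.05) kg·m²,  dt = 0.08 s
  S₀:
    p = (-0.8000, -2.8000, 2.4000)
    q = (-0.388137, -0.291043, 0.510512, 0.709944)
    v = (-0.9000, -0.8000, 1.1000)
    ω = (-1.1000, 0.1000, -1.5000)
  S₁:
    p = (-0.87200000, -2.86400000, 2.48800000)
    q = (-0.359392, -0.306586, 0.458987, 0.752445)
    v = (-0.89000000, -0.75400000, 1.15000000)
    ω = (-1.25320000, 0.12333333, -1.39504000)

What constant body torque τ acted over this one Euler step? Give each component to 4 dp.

Δω = ω₁−ω₀ = (-0.15320000, 0.02333333, 0.10496000)
τ = I·(Δω/dt) + ω₀×(Iω₀) = (-0.1900, 0.1000, 0.0700)

τ = (-0.1900, 0.1000, 0.0700)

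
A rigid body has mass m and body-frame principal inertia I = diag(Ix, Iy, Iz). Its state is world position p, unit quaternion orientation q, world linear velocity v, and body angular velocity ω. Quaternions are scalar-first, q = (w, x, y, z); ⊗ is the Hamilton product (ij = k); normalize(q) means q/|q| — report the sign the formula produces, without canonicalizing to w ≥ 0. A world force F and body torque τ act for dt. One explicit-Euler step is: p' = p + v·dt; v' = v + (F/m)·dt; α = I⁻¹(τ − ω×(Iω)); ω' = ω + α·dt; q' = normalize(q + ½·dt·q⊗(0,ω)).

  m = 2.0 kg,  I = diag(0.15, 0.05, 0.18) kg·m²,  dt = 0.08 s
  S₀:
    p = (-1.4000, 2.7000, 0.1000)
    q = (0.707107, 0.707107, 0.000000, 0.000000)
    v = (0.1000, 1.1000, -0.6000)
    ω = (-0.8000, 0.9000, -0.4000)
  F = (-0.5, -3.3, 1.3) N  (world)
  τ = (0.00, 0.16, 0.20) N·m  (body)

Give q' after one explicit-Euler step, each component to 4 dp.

q⊗(0,ω) = (0.5656856, -0.5656856, 0.9192391, 0.3535535)
q' = normalize(q + ½dt·q⊗(0,ω)) = (0.7288, 0.6836, 0.0367, 0.0141)

q' = (0.7288, 0.6836, 0.0367, 0.0141)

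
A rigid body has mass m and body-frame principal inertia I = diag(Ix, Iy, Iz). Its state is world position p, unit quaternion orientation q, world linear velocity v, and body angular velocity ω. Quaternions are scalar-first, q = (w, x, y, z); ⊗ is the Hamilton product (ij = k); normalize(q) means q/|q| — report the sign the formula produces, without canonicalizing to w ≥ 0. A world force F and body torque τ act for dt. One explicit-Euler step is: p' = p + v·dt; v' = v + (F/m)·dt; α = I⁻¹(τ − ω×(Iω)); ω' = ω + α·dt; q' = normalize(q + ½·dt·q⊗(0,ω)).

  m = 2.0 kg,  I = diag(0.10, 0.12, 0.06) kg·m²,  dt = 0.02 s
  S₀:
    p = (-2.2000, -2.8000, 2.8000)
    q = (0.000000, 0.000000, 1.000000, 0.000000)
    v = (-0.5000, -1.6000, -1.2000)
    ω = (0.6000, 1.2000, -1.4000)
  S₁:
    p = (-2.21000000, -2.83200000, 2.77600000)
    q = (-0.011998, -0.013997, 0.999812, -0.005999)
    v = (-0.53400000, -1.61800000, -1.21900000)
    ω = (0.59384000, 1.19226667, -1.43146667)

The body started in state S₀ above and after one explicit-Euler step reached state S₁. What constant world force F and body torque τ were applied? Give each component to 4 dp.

F = (-3.4000, -1.8000, -1.9000)
τ = (0.0700, -0.0800, -0.0800)

Δω = ω₁−ω₀ = (-0.00616000, -0.00773333, -0.03146667)
ω₀×(Iω₀) = (0.1008, -0.0336, 0.0144)
I·α + gyro = (0.0700, -0.0800, -0.0800)
v₁ − v₀ = (-0.03400000, -0.01800000, -0.01900000)
F = m·Δv/dt = (-3.4000, -1.8000, -1.9000)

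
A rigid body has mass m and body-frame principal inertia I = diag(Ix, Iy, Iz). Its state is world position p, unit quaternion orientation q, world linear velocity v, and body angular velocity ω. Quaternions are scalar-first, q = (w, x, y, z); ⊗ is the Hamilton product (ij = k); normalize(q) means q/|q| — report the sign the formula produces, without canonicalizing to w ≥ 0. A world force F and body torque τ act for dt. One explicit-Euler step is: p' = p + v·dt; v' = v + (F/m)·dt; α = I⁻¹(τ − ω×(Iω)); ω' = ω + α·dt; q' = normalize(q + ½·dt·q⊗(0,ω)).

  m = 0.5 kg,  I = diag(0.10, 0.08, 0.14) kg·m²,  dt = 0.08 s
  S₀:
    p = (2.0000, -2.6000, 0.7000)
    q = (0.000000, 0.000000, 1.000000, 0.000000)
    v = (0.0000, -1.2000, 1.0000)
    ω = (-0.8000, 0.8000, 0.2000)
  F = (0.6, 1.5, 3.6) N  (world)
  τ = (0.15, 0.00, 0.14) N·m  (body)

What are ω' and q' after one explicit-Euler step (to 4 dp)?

angular accel α = (1.4040, -0.0800, 0.9086)
ω + α·dt = (-0.6877, 0.7936, 0.2727)
2q̇ = q⊗(0,ω) = (-0.8000000, 0.2000000, 0.0000000, 0.8000000)
updated quaternion q' = (-0.0320, 0.0080, 0.9989, 0.0320)

ω' = (-0.6877, 0.7936, 0.2727)
q' = (-0.0320, 0.0080, 0.9989, 0.0320)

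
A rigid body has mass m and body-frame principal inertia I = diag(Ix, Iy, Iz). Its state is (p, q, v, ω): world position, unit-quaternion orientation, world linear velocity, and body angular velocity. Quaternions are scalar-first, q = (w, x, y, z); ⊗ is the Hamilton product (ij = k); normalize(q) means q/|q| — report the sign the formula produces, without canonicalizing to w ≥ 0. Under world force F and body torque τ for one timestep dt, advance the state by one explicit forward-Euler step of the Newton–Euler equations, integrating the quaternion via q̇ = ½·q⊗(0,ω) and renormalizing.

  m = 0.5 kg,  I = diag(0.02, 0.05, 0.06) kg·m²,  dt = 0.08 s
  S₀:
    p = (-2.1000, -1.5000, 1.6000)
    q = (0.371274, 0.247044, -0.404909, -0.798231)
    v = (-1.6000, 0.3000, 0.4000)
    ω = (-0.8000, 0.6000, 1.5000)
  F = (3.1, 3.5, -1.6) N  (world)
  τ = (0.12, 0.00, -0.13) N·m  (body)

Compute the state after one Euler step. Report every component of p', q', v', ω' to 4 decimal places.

a = F/m = (6.2000, 7.0000, -3.2000)
p + v·dt = (-2.2280, -1.4760, 1.6320)
v' = v + a·dt = (-1.1040, 0.8600, 0.1440)
ω×(Iω) gyroscopic = (0.0090, 0.0480, -0.0144)
angular accel α = (5.5500, -0.9600, -1.9267)
ω + α·dt = (-0.3560, 0.5232, 1.3459)
Hamilton product q⊗(0,ω) = (1.6379271, -0.4254441, 0.4907832, 0.3812102)
q + ½dt·q⊗(0,ω), renormalized = (0.4357, 0.2294, -0.3843, -0.7810)

p' = (-2.2280, -1.4760, 1.6320)
q' = (0.4357, 0.2294, -0.3843, -0.7810)
v' = (-1.1040, 0.8600, 0.1440)
ω' = (-0.3560, 0.5232, 1.3459)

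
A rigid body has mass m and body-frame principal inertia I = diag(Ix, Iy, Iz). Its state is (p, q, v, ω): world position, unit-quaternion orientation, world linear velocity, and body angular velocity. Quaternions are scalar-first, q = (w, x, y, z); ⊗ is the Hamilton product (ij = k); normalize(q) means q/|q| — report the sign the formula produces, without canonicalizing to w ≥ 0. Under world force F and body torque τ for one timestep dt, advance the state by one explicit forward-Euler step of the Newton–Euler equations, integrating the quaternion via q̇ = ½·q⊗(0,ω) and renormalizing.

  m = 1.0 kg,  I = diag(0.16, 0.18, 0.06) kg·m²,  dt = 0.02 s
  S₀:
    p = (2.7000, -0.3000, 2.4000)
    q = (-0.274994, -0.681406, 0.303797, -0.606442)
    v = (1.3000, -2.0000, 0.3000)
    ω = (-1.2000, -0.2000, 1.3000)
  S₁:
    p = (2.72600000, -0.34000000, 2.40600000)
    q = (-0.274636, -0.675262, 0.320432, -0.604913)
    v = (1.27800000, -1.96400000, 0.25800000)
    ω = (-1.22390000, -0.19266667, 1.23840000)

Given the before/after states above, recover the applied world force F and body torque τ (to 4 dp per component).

rate change Δω = (-0.02390000, 0.00733333, -0.06160000)
applied torque τ = (-0.1600, -0.0900, -0.1800)
velocity change Δv = (-0.02200000, 0.03600000, -0.04200000)
F = m·Δv/dt = (-1.1000, 1.8000, -2.1000)

F = (-1.1000, 1.8000, -2.1000)
τ = (-0.1600, -0.0900, -0.1800)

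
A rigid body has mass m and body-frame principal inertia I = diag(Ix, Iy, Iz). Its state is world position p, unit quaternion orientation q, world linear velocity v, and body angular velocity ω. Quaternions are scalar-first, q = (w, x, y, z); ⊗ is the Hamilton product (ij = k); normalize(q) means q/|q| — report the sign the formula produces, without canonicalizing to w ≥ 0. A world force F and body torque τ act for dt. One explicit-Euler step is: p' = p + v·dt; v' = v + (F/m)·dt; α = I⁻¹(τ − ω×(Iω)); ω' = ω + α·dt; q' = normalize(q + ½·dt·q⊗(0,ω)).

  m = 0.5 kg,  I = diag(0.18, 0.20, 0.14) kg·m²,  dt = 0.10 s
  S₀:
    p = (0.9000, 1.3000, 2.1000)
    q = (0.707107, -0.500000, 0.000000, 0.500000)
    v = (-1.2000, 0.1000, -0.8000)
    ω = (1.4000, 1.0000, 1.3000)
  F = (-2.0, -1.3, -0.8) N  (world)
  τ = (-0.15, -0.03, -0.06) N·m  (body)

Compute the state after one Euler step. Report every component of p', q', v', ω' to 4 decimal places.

gyro term ω×Iω = (-0.0780, 0.0728, 0.0280)
(τ − ω×Iω)/I = (-0.4000, -0.5140, -0.6286)
ω' = ω + α·dt = (1.3600, 0.9486, 1.2371)
Hamilton product q⊗(0,ω) = (0.0500000, 0.4899498, 2.0571070, 0.4192391)
updated quaternion q' = (0.7055, -0.4728, 0.1023, 0.5180)
linear accel F/m = (-4.0000, -2.6000, -1.6000)
p + v·dt = (0.7800, 1.3100, 2.0200)
v + (F/m)dt = (-1.6000, -0.1600, -0.9600)

p' = (0.7800, 1.3100, 2.0200)
q' = (0.7055, -0.4728, 0.1023, 0.5180)
v' = (-1.6000, -0.1600, -0.9600)
ω' = (1.3600, 0.9486, 1.2371)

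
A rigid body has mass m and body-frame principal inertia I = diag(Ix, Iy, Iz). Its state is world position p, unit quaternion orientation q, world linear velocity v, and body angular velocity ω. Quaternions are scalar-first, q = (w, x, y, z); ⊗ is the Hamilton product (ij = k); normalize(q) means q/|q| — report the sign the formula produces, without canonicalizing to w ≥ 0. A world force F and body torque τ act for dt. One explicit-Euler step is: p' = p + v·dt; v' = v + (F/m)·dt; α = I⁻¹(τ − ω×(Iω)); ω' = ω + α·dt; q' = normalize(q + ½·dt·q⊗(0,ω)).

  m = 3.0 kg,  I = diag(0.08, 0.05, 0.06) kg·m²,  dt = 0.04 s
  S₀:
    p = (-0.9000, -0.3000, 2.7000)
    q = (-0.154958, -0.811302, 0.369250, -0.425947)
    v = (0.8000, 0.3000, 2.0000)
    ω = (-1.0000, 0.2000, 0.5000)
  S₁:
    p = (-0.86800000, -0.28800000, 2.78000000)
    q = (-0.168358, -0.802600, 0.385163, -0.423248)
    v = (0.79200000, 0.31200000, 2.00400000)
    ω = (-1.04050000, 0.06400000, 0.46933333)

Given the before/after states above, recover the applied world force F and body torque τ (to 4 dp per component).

v₁ − v₀ = (-0.00800000, 0.01200000, 0.00400000)
F = m·Δv/dt = (-0.6000, 0.9000, 0.3000)
ω₁ − ω₀ = (-0.04050000, -0.13600000, -0.03066667)
applied torque τ = (-0.0800, -0.1800, -0.0400)

F = (-0.6000, 0.9000, 0.3000)
τ = (-0.0800, -0.1800, -0.0400)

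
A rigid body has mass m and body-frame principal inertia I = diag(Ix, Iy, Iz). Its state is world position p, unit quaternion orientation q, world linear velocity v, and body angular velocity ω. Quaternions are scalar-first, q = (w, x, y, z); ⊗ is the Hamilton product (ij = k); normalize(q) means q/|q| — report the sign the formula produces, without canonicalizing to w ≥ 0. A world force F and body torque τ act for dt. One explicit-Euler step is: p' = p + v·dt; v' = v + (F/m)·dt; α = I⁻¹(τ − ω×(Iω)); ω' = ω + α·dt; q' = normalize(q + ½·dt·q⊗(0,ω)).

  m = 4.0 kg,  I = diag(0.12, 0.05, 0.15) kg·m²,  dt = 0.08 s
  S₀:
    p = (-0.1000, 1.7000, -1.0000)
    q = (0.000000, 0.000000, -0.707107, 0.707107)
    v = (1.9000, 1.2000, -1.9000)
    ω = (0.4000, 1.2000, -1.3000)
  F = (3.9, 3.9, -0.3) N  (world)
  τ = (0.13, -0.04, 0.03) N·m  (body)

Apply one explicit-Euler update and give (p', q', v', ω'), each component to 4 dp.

p' = (0.0520, 1.7960, -1.1520)
q' = (0.0705, 0.0028, -0.6940, 0.7165)
v' = (1.9780, 1.2780, -1.9060)
ω' = (0.5907, 1.1110, -1.2661)

(τ − ω×Iω)/I = (2.3833, -1.1120, 0.4240)
ω' = ω + α·dt = (0.5907, 1.1110, -1.2661)
2q̇ = q⊗(0,ω) = (1.7677675, 0.0707107, 0.2828428, 0.2828428)
q' = normalize(q + ½dt·q⊗(0,ω)) = (0.0705, 0.0028, -0.6940, 0.7165)
linear accel F/m = (0.9750, 0.9750, -0.0750)
p' = p + v·dt = (0.0520, 1.7960, -1.1520)
v' = v + a·dt = (1.9780, 1.2780, -1.9060)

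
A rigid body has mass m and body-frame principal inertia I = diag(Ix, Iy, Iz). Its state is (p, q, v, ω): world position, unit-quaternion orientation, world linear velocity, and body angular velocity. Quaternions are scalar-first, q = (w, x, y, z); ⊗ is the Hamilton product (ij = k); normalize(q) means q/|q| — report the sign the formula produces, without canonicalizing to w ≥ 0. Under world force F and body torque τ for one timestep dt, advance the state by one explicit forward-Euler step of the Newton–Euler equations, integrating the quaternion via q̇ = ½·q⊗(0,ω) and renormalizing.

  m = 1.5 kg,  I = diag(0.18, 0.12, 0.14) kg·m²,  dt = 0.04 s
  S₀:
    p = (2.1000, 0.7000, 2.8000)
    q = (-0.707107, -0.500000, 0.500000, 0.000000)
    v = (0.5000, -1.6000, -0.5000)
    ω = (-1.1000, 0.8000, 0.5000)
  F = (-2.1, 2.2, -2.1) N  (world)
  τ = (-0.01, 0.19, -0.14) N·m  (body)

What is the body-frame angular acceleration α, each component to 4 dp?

α = (-0.1000, 1.7667, -1.3771)

ω×(Iω) gyroscopic = (0.0080, -0.0220, 0.0528)
α = I⁻¹(τ − ω×Iω) = (-0.1000, 1.7667, -1.3771)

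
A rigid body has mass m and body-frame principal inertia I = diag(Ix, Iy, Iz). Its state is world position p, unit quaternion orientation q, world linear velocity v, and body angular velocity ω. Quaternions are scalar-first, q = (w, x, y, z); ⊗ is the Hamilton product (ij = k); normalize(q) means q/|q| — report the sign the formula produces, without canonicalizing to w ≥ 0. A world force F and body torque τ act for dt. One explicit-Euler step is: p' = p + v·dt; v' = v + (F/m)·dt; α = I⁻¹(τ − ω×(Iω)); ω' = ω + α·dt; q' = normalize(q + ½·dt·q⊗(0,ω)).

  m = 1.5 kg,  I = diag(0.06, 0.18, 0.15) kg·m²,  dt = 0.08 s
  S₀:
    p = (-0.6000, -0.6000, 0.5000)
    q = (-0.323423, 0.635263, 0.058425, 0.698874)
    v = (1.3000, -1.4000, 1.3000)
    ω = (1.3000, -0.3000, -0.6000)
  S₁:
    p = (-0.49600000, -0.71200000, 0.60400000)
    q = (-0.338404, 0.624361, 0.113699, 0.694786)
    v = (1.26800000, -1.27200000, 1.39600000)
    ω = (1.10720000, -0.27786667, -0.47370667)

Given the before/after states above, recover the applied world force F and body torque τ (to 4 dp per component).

Δv = v₁−v₀ = (-0.03200000, 0.12800000, 0.09600000)
m·(v₁−v₀)/dt = (-0.6000, 2.4000, 1.8000)
rate change Δω = (-0.19280000, 0.02213333, 0.12629333)
precession coupling = (-0.0054, 0.0702, -0.0468)
applied torque τ = (-0.1500, 0.1200, 0.1900)

F = (-0.6000, 2.4000, 1.8000)
τ = (-0.1500, 0.1200, 0.1900)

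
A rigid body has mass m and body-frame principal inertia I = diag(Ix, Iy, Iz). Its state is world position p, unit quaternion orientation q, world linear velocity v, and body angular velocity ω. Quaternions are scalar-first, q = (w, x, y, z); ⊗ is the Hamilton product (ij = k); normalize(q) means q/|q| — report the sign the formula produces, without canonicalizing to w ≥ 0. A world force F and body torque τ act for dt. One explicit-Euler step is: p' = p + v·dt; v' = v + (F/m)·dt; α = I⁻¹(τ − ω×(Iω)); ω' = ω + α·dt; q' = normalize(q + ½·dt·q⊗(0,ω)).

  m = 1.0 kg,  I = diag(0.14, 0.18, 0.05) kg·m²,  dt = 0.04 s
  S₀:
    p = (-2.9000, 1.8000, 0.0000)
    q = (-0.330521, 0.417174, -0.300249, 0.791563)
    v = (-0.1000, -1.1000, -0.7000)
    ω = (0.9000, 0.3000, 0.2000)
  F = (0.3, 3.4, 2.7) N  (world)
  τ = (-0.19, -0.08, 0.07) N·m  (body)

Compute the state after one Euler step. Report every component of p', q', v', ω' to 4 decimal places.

a = (0.3000, 3.4000, 2.7000)
p + v·dt = (-2.9040, 1.7560, -0.0280)
v + (F/m)dt = (-0.0880, -0.9640, -0.5920)
precession coupling ω×(Iω) = (-0.0078, 0.0162, 0.0108)
α = I⁻¹(τ − ω×Iω) = (-1.3014, -0.5344, 1.1840)
new body rate ω' = (0.8479, 0.2786, 0.2474)
2q̇ = q⊗(0,ω) = (-0.4436945, -0.5949876, 0.5298156, 0.3292721)
q + ½dt·q⊗(0,ω), renormalized = (-0.3393, 0.4052, -0.2896, 0.7980)

p' = (-2.9040, 1.7560, -0.0280)
q' = (-0.3393, 0.4052, -0.2896, 0.7980)
v' = (-0.0880, -0.9640, -0.5920)
ω' = (0.8479, 0.2786, 0.2474)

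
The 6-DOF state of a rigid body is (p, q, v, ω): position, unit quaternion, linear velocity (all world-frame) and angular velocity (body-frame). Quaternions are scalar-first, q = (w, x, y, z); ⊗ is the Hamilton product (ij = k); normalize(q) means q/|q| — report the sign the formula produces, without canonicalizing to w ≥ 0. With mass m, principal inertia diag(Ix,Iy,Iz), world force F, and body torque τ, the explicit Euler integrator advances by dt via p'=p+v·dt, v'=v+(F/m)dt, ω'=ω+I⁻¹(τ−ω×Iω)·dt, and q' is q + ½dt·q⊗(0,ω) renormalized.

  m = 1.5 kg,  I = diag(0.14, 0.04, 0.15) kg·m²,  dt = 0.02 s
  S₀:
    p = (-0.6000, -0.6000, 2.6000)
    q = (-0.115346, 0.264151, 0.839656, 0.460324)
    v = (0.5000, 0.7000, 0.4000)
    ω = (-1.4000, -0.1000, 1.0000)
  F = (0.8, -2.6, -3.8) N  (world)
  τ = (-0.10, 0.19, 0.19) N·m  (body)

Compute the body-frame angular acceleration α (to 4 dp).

α = (-0.6357, 4.4000, 1.3600)

ω×(Iω) gyroscopic = (-0.0110, 0.0140, -0.0140)
α = I⁻¹(τ − ω×Iω) = (-0.6357, 4.4000, 1.3600)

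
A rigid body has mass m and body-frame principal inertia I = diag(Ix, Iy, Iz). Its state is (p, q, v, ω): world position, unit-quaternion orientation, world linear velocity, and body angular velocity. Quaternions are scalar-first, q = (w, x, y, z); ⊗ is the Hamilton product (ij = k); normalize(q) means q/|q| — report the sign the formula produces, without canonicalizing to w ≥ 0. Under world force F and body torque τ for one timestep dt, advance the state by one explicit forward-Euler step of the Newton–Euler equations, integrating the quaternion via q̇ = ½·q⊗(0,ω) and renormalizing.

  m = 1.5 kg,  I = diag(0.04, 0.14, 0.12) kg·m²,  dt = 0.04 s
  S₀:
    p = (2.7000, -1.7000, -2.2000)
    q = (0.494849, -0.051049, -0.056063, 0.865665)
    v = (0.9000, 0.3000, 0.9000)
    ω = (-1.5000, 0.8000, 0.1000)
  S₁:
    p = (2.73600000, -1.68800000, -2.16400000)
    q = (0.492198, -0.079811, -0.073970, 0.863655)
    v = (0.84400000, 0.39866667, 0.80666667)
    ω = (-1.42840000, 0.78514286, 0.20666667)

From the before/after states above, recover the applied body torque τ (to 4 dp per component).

ω₁ − ω₀ = (0.07160000, -0.01485714, 0.10666667)
I·α + gyro = (0.0700, -0.0400, 0.2000)

τ = (0.0700, -0.0400, 0.2000)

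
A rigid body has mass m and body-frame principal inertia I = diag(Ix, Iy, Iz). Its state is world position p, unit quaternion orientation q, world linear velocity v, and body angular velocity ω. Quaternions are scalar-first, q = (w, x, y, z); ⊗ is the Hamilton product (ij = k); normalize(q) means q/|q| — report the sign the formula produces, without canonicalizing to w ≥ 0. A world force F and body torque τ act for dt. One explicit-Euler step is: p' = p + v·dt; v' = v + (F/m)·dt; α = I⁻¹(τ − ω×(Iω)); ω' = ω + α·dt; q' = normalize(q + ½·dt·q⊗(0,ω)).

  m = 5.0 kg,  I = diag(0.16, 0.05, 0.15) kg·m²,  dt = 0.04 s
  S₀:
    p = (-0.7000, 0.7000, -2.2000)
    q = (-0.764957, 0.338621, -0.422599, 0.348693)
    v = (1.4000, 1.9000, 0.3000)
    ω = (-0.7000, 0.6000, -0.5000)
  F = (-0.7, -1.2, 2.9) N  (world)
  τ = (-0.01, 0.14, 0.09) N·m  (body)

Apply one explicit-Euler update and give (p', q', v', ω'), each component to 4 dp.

precession coupling ω×(Iω) = (-0.0300, 0.0035, 0.0462)
α = I⁻¹(τ − ω×Iω) = (0.1250, 2.7300, 0.2920)
new body rate ω' = (-0.6950, 0.7092, -0.4883)
q⊗(0,ω) = (0.6649406, 0.5375536, -0.5337488, 0.2898318)
q' = normalize(q + ½dt·q⊗(0,ω)) = (-0.7515, 0.3493, -0.4332, 0.3544)
a = (-0.1400, -0.2400, 0.5800)
p' = p + v·dt = (-0.6440, 0.7760, -2.1880)
v' = v + a·dt = (1.3944, 1.8904, 0.3232)

p' = (-0.6440, 0.7760, -2.1880)
q' = (-0.7515, 0.3493, -0.4332, 0.3544)
v' = (1.3944, 1.8904, 0.3232)
ω' = (-0.6950, 0.7092, -0.4883)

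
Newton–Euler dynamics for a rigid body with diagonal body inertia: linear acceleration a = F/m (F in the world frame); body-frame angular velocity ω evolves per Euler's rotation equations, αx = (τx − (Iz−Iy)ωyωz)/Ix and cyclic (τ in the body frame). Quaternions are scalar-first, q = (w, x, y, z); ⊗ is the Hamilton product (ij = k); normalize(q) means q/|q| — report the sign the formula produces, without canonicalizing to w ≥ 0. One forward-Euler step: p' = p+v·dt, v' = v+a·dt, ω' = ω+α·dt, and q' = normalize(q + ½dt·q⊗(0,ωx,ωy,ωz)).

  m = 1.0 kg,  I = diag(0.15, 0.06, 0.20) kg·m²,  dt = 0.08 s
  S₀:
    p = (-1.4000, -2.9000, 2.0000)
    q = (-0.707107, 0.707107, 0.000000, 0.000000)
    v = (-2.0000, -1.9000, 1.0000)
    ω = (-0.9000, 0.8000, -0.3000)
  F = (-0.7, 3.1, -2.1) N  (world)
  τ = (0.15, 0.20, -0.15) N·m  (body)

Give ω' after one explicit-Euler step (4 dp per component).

(τ − ω×Iω)/I = (1.2240, 3.5583, -1.0740)
ω' = ω + α·dt = (-0.8021, 1.0847, -0.3859)

ω' = (-0.8021, 1.0847, -0.3859)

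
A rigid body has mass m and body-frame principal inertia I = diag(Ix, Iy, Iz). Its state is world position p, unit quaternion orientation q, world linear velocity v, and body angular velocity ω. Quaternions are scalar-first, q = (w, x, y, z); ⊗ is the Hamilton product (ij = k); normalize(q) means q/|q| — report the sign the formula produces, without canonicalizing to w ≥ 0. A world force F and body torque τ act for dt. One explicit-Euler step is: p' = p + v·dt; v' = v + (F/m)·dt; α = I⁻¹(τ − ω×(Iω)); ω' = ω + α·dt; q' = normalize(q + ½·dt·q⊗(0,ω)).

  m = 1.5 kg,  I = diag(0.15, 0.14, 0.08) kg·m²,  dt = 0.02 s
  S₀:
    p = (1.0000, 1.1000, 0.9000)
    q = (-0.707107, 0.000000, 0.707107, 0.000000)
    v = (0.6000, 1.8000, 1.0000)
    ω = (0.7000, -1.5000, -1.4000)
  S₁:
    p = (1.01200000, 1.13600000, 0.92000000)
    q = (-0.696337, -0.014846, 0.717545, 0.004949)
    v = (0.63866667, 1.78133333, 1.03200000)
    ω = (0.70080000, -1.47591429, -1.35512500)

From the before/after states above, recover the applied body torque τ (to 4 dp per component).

τ = (-0.1200, 0.1000, 0.1900)

ω₁ − ω₀ = (0.00080000, 0.02408571, 0.04487500)
applied torque τ = (-0.1200, 0.1000, 0.1900)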